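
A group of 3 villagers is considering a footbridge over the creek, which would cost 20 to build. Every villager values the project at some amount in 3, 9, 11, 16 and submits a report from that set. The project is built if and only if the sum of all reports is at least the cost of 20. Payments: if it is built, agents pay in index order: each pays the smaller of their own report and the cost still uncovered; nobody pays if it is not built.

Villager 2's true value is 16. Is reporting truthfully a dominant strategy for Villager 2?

Consider the case where Villager 1 reports 3 and Villager 3 reports 9.
Truthful report 16: project built, pays 16, utility 16 - 16 = 0.
Report 9 instead: project built, pays 9, utility 16 - 9 = 7.
Since 7 > 0, reporting 9 is strictly better here, so truthful reporting is not dominant.

No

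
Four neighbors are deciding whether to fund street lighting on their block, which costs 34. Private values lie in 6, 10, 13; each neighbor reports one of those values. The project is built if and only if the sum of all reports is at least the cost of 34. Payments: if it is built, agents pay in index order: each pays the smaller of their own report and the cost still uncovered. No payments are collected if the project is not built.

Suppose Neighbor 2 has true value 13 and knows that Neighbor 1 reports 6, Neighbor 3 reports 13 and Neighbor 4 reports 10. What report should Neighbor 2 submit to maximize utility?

6

Report 6: project built, pays 6, utility 13 - 6 = 7.
Report 10: project built, pays 10, utility 13 - 10 = 3.
Report 13: project built, pays 13, utility 13 - 13 = 0.
The best choice is 6 with utility 7.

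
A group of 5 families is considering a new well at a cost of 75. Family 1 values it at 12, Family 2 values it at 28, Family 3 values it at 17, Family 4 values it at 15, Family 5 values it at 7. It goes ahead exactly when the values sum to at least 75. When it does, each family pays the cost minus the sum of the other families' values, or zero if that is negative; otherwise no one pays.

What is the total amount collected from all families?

Total value 79 ≥ cost 75, so it is built.
Family 1: others sum to 67; max(0, 75 - 67) = 8.
Family 2: others sum to 51; max(0, 75 - 51) = 24.
Family 3: others sum to 62; max(0, 75 - 62) = 13.
Family 4: others sum to 64; max(0, 75 - 64) = 11.
Family 5: others sum to 72; max(0, 75 - 72) = 3.
Total collected = 8 + 24 + 13 + 11 + 3 = 59.

59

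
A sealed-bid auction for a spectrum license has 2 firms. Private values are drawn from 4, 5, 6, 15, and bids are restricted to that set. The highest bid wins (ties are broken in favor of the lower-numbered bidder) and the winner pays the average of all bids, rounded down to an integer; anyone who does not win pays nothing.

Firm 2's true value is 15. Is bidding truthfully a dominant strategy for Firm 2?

Consider the case where Firm 1 bids 4.
Truthful bid 15: wins, pays 9, utility 15 - 9 = 6.
Bid 5 instead: wins, pays 4, utility 15 - 4 = 11.
Since 11 > 6, bidding 5 is strictly better here, so truthful bidding is not dominant.

No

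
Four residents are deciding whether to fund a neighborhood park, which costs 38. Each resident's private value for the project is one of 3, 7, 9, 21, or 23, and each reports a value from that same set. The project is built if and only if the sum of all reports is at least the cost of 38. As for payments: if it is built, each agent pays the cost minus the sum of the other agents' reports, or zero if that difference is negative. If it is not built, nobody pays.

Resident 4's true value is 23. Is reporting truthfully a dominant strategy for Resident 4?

Yes

Check each profile of the others' reports and compare truth against every alternative report.
Others report (3, 21, 21): truth gives 23, best alternative gives 23.
Others report (3, 21, 23): truth gives 23, best alternative gives 23.
Others report (3, 23, 21): truth gives 23, best alternative gives 23.
Others report (3, 23, 23): truth gives 23, best alternative gives 23.
Others report (7, 9, 23): truth gives 23, best alternative gives 23.
Others report (7, 21, 21): truth gives 23, best alternative gives 23.
(Remaining 119 profiles checked similarly; truth is weakly best in each.)
In every case the truthful report is at least as good as any alternative, so it is a dominant strategy.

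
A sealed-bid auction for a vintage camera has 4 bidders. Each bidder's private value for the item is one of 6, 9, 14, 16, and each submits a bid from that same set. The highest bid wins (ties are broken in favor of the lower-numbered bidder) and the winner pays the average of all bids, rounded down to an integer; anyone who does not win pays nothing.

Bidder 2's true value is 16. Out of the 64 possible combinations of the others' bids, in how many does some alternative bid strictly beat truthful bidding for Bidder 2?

14

Others bid (6, 6, 6): truth gives 8; bid 9 gives 10 > 8. Violating.
Others bid (6, 6, 9): truth gives 7; bid 9 gives 9 > 7. Violating.
Others bid (6, 9, 6): truth gives 7; bid 9 gives 9 > 7. Violating.
Others bid (6, 9, 9): truth gives 6; bid 9 gives 8 > 6. Violating.
Others bid (6, 6, 14): truth gives 6; no alternative beats it.
Others bid (6, 6, 16): truth gives 5; no alternative beats it.
(Checking all 64 profiles: 14 have a profitable deviation, 50 do not.)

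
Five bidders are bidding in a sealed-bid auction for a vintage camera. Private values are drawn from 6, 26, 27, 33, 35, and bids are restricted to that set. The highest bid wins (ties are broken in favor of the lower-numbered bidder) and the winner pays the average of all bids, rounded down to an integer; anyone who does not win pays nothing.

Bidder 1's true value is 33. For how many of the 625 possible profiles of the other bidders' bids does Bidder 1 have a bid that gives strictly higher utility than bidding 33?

415

Others bid (6, 6, 6, 6): truth gives 22; bid 6 gives 27 > 22. Violating.
Others bid (6, 6, 6, 26): truth gives 18; bid 26 gives 19 > 18. Violating.
Others bid (6, 6, 6, 27): truth gives 18; bid 27 gives 19 > 18. Violating.
Others bid (6, 6, 6, 35): truth gives 0; bid 35 gives 16 > 0. Violating.
Others bid (6, 6, 6, 33): truth gives 17; no alternative beats it.
Others bid (6, 6, 26, 33): truth gives 13; no alternative beats it.
(Checking all 625 profiles: 415 have a profitable deviation, 210 do not.)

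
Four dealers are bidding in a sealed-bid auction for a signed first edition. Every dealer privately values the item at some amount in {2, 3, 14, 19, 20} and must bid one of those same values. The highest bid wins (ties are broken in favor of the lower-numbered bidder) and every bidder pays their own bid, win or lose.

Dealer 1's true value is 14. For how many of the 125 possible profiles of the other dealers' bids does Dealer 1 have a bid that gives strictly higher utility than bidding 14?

106

Others bid (2, 2, 2): truth gives 0; bid 2 gives 12 > 0. Violating.
Others bid (2, 2, 3): truth gives 0; bid 3 gives 11 > 0. Violating.
Others bid (2, 2, 19): truth gives -14; bid 2 gives -2 > -14. Violating.
Others bid (2, 2, 20): truth gives -14; bid 2 gives -2 > -14. Violating.
Others bid (2, 2, 14): truth gives 0; no alternative beats it.
Others bid (2, 3, 14): truth gives 0; no alternative beats it.
(Checking all 125 profiles: 106 have a profitable deviation, 19 do not.)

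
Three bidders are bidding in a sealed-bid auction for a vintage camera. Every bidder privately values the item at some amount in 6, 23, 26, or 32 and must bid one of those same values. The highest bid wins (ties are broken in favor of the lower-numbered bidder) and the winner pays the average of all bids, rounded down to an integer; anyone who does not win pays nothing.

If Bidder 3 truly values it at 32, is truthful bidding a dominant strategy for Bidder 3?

No

Consider the case where Bidder 1 bids 6 and Bidder 2 bids 6.
Truthful bid 32: wins, pays 14, utility 32 - 14 = 18.
Bid 23 instead: wins, pays 11, utility 32 - 11 = 21.
Since 21 > 18, bidding 23 is strictly better here, so truthful bidding is not dominant.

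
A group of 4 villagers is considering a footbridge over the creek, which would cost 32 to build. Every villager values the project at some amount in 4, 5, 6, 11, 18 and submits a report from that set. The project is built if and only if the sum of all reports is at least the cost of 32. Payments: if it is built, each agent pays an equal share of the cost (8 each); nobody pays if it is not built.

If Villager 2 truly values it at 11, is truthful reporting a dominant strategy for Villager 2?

No

Consider the case where Villager 1 reports 4, Villager 3 reports 4 and Villager 4 reports 6.
Truthful report 11: project not built, utility 0.
Report 18 instead: project built, pays 8, utility 11 - 8 = 3.
Since 3 > 0, reporting 18 is strictly better here, so truthful reporting is not dominant.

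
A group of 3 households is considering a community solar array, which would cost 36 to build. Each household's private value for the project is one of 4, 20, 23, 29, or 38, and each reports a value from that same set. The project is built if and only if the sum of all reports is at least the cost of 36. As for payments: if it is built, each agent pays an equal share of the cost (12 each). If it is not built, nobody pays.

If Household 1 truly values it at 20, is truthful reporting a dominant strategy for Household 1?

Consider the case where Household 2 reports 4 and Household 3 reports 4.
Truthful report 20: project not built, utility 0.
Report 29 instead: project built, pays 12, utility 20 - 12 = 8.
Since 8 > 0, reporting 29 is strictly better here, so truthful reporting is not dominant.

No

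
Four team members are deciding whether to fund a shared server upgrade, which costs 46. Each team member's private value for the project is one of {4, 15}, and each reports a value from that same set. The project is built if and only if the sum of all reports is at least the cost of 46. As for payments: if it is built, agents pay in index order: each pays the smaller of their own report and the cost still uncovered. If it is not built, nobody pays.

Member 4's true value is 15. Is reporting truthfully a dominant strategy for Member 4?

Yes

Check each profile of the others' reports and compare truth against every alternative report.
Others report (4, 15, 15): truth gives 3, best alternative gives 0.
Others report (15, 4, 15): truth gives 3, best alternative gives 0.
Others report (15, 15, 4): truth gives 3, best alternative gives 0.
Others report (15, 15, 15): truth gives 14, best alternative gives 14.
Others report (4, 4, 4): truth gives 0, best alternative gives 0.
Others report (4, 4, 15): truth gives 0, best alternative gives 0.
(Remaining 2 profiles checked similarly; truth is weakly best in each.)
In every case the truthful report is at least as good as any alternative, so it is a dominant strategy.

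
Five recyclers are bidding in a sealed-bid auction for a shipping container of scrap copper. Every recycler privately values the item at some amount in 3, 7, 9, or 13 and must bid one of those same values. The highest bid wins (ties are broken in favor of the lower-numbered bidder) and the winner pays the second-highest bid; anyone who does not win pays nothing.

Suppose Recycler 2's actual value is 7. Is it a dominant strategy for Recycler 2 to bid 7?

Yes

Check each profile of the others' bids and compare truth against every alternative bid.
Others bid (3, 3, 3, 3): truth gives 4, best alternative gives 4.
Others bid (3, 3, 3, 7): truth gives 0, best alternative gives 0.
Others bid (3, 3, 3, 9): truth gives 0, best alternative gives 0.
Others bid (3, 3, 3, 13): truth gives 0, best alternative gives 0.
Others bid (3, 3, 7, 3): truth gives 0, best alternative gives 0.
Others bid (3, 3, 7, 7): truth gives 0, best alternative gives 0.
(Remaining 250 profiles checked similarly; truth is weakly best in each.)
In every case the truthful bid is at least as good as any alternative, so it is a dominant strategy.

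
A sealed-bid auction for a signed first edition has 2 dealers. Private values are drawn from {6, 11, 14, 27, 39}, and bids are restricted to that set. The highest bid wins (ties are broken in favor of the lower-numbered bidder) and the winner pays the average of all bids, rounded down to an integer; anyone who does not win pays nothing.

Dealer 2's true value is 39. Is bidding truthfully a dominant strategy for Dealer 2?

No

Consider the case where Dealer 1 bids 6.
Truthful bid 39: wins, pays 22, utility 39 - 22 = 17.
Bid 11 instead: wins, pays 8, utility 39 - 8 = 31.
Since 31 > 17, bidding 11 is strictly better here, so truthful bidding is not dominant.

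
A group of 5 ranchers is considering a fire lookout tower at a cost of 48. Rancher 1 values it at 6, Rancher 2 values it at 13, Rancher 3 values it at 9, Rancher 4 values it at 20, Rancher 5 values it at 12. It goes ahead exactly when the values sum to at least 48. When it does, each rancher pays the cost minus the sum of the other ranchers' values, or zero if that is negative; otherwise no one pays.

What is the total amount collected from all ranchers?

Total value 60 ≥ cost 48, so it is built.
Rancher 1: others sum to 54; max(0, 48 - 54) = 0.
Rancher 2: others sum to 47; max(0, 48 - 47) = 1.
Rancher 3: others sum to 51; max(0, 48 - 51) = 0.
Rancher 4: others sum to 40; max(0, 48 - 40) = 8.
Rancher 5: others sum to 48; max(0, 48 - 48) = 0.
Total collected = 0 + 1 + 0 + 8 + 0 = 9.

9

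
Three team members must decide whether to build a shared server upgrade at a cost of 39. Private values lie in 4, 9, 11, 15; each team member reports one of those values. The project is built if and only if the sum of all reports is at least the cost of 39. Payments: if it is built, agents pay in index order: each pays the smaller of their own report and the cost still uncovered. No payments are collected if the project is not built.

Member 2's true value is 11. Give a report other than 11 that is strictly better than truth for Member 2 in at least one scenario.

9

Suppose Member 1 reports 15 and Member 3 reports 15.
Report 11: project built, pays 11, utility 11 - 11 = 0.
Report 9: project built, pays 9, utility 11 - 9 = 2.
So reporting 9 beats truth here (2 > 0).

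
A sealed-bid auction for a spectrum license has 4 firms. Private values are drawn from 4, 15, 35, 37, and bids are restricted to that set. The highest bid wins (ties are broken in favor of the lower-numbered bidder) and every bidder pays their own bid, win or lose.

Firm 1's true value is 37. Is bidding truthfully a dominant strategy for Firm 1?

Consider the case where Firm 2 bids 4, Firm 3 bids 4 and Firm 4 bids 4.
Truthful bid 37: wins, pays 37, utility 37 - 37 = 0.
Bid 4 instead: wins, pays 4, utility 37 - 4 = 33.
Since 33 > 0, bidding 4 is strictly better here, so truthful bidding is not dominant.

No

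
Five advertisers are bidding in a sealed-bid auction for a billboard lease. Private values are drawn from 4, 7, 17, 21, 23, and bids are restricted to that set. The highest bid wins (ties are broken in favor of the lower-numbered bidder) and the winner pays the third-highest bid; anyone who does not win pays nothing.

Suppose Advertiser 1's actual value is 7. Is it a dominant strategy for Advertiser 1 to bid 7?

Consider the case where Advertiser 2 bids 4, Advertiser 3 bids 4, Advertiser 4 bids 4 and Advertiser 5 bids 17.
Truthful bid 7: loses, pays 0, utility 0.
Bid 17 instead: wins, pays 4, utility 7 - 4 = 3.
Since 3 > 0, bidding 17 is strictly better here, so truthful bidding is not dominant.

No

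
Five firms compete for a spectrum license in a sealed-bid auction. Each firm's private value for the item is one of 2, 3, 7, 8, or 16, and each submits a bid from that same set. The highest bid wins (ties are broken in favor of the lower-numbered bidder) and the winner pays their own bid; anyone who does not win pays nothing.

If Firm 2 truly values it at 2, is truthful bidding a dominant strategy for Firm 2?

Check each profile of the others' bids and compare truth against every alternative bid.
Others bid (2, 2, 2, 2): truth gives 0, best alternative gives -1.
Others bid (2, 2, 2, 3): truth gives 0, best alternative gives -1.
Others bid (2, 2, 3, 2): truth gives 0, best alternative gives -1.
Others bid (2, 2, 3, 3): truth gives 0, best alternative gives -1.
Others bid (2, 3, 2, 2): truth gives 0, best alternative gives -1.
Others bid (2, 3, 2, 3): truth gives 0, best alternative gives -1.
(Remaining 619 profiles checked similarly; truth is weakly best in each.)
In every case the truthful bid is at least as good as any alternative, so it is a dominant strategy.

Yes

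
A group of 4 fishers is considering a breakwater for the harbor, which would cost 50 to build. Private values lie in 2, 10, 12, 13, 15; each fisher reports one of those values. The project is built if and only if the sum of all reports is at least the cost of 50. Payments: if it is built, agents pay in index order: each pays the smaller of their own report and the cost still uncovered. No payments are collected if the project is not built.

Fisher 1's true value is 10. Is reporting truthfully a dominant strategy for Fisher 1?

Yes

Check each profile of the others' reports and compare truth against every alternative report.
Others report (2, 2, 2): truth gives 0, best alternative gives 0.
Others report (2, 2, 10): truth gives 0, best alternative gives 0.
Others report (2, 2, 12): truth gives 0, best alternative gives 0.
Others report (2, 2, 13): truth gives 0, best alternative gives 0.
Others report (2, 2, 15): truth gives 0, best alternative gives 0.
Others report (2, 10, 2): truth gives 0, best alternative gives 0.
(Remaining 119 profiles checked similarly; truth is weakly best in each.)
In every case the truthful report is at least as good as any alternative, so it is a dominant strategy.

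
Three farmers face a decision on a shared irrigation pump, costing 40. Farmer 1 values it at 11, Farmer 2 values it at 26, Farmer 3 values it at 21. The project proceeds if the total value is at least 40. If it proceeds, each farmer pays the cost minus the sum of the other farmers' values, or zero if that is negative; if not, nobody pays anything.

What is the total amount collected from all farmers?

11

Total value 58 ≥ cost 40, so it is built.
Farmer 1: others sum to 47; max(0, 40 - 47) = 0.
Farmer 2: others sum to 32; max(0, 40 - 32) = 8.
Farmer 3: others sum to 37; max(0, 40 - 37) = 3.
Total collected = 0 + 8 + 3 = 11.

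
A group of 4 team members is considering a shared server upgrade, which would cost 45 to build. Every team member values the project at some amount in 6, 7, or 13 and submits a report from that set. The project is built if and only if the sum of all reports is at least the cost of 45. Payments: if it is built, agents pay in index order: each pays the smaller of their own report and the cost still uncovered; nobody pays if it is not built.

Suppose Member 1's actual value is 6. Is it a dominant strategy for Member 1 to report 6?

Check each profile of the others' reports and compare truth against every alternative report.
Others report (13, 13, 13): truth gives 0, best alternative gives -1.
Others report (6, 6, 6): truth gives 0, best alternative gives 0.
Others report (6, 6, 7): truth gives 0, best alternative gives 0.
Others report (6, 6, 13): truth gives 0, best alternative gives 0.
Others report (6, 7, 6): truth gives 0, best alternative gives 0.
Others report (6, 7, 7): truth gives 0, best alternative gives 0.
(Remaining 21 profiles checked similarly; truth is weakly best in each.)
In every case the truthful report is at least as good as any alternative, so it is a dominant strategy.

Yes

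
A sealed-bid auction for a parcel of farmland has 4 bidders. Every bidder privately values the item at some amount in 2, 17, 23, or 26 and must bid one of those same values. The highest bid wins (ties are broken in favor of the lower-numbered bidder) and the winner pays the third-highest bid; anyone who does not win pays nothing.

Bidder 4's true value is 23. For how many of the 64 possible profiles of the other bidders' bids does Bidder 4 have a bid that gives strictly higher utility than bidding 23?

12

Others bid (2, 2, 23): truth gives 0; bid 26 gives 21 > 0. Violating.
Others bid (2, 17, 23): truth gives 0; bid 26 gives 6 > 0. Violating.
Others bid (2, 23, 2): truth gives 0; bid 26 gives 21 > 0. Violating.
Others bid (2, 23, 17): truth gives 0; bid 26 gives 6 > 0. Violating.
Others bid (2, 2, 2): truth gives 21; no alternative beats it.
Others bid (2, 2, 17): truth gives 21; no alternative beats it.
(Checking all 64 profiles: 12 have a profitable deviation, 52 do not.)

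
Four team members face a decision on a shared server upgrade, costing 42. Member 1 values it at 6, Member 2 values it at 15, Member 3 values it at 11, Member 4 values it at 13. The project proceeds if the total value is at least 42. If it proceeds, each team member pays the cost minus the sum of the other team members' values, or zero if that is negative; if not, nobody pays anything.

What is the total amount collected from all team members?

33

Total value 45 ≥ cost 42, so it is built.
Member 1: others sum to 39; max(0, 42 - 39) = 3.
Member 2: others sum to 30; max(0, 42 - 30) = 12.
Member 3: others sum to 34; max(0, 42 - 34) = 8.
Member 4: others sum to 32; max(0, 42 - 32) = 10.
Total collected = 3 + 12 + 8 + 10 = 33.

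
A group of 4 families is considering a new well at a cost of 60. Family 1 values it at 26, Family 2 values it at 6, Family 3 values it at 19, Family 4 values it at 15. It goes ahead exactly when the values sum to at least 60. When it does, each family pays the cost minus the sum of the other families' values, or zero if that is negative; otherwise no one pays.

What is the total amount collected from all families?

42

Total value 66 ≥ cost 60, so it is built.
Family 1: others sum to 40; max(0, 60 - 40) = 20.
Family 2: others sum to 60; max(0, 60 - 60) = 0.
Family 3: others sum to 47; max(0, 60 - 47) = 13.
Family 4: others sum to 51; max(0, 60 - 51) = 9.
Total collected = 20 + 0 + 13 + 9 = 42.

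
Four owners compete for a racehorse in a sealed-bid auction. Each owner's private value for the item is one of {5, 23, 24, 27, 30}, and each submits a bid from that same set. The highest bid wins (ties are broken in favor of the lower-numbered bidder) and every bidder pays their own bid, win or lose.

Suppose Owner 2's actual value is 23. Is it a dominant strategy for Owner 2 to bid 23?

Consider the case where Owner 1 bids 5, Owner 3 bids 5 and Owner 4 bids 24.
Truthful bid 23: loses but pays 23, utility -23.
Bid 5 instead: loses but pays 5, utility -5.
Since -5 > -23, bidding 5 is strictly better here, so truthful bidding is not dominant.

No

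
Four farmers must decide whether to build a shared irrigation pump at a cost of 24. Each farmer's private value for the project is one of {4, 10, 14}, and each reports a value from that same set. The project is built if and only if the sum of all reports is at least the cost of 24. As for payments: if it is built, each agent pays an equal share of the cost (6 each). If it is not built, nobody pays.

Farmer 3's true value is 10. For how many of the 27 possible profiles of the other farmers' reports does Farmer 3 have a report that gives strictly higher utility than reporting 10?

Others report (4, 4, 4): truth gives 0; report 14 gives 4 > 0. Violating.
Others report (4, 4, 10): truth gives 4; no alternative beats it.
Others report (4, 4, 14): truth gives 4; no alternative beats it.
(Checking all 27 profiles: 1 has a profitable deviation, 26 do not.)

1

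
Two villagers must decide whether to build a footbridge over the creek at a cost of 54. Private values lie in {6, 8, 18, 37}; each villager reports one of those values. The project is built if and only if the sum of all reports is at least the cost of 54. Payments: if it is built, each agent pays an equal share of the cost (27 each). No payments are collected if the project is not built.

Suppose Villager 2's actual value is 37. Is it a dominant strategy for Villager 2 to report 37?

Check each profile of the others' reports and compare truth against every alternative report.
Others report (18): truth gives 10, best alternative gives 0.
Others report (37): truth gives 10, best alternative gives 10.
Others report (6): truth gives 0, best alternative gives 0.
Others report (8): truth gives 0, best alternative gives 0.
In every case the truthful report is at least as good as any alternative, so it is a dominant strategy.

Yes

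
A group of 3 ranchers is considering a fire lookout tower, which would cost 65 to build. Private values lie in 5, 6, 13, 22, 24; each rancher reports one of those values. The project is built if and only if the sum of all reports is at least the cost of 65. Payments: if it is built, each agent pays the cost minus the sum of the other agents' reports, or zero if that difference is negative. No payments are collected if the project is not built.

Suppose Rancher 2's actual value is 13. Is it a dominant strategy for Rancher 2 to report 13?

Yes

Check each profile of the others' reports and compare truth against every alternative report.
Others report (5, 5): truth gives 0, best alternative gives 0.
Others report (5, 6): truth gives 0, best alternative gives 0.
Others report (5, 13): truth gives 0, best alternative gives 0.
Others report (5, 22): truth gives 0, best alternative gives 0.
Others report (5, 24): truth gives 0, best alternative gives 0.
Others report (6, 5): truth gives 0, best alternative gives 0.
(Remaining 19 profiles checked similarly; truth is weakly best in each.)
In every case the truthful report is at least as good as any alternative, so it is a dominant strategy.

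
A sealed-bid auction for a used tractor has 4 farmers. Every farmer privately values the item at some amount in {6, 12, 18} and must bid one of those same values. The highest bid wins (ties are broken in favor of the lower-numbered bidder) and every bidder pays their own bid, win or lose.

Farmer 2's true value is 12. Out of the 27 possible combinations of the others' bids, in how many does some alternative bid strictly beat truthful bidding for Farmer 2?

23

Others bid (6, 6, 18): truth gives -12; bid 6 gives -6 > -12. Violating.
Others bid (6, 12, 18): truth gives -12; bid 6 gives -6 > -12. Violating.
Others bid (6, 18, 6): truth gives -12; bid 6 gives -6 > -12. Violating.
Others bid (6, 18, 12): truth gives -12; bid 6 gives -6 > -12. Violating.
Others bid (6, 6, 6): truth gives 0; no alternative beats it.
Others bid (6, 6, 12): truth gives 0; no alternative beats it.
(Checking all 27 profiles: 23 have a profitable deviation, 4 do not.)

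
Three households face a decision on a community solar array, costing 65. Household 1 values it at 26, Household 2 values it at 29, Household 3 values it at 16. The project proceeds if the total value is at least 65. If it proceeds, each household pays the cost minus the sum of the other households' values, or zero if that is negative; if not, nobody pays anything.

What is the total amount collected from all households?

53

Total value 71 ≥ cost 65, so it is built.
Household 1: others sum to 45; max(0, 65 - 45) = 20.
Household 2: others sum to 42; max(0, 65 - 42) = 23.
Household 3: others sum to 55; max(0, 65 - 55) = 10.
Total collected = 20 + 23 + 10 = 53.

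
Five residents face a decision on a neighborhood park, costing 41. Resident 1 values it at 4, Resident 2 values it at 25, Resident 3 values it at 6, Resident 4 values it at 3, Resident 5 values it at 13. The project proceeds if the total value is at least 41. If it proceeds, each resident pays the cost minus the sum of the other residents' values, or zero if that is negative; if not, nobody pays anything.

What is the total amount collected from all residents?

Total value 51 ≥ cost 41, so it is built.
Resident 1: others sum to 47; max(0, 41 - 47) = 0.
Resident 2: others sum to 26; max(0, 41 - 26) = 15.
Resident 3: others sum to 45; max(0, 41 - 45) = 0.
Resident 4: others sum to 48; max(0, 41 - 48) = 0.
Resident 5: others sum to 38; max(0, 41 - 38) = 3.
Total collected = 0 + 15 + 0 + 0 + 3 = 18.

18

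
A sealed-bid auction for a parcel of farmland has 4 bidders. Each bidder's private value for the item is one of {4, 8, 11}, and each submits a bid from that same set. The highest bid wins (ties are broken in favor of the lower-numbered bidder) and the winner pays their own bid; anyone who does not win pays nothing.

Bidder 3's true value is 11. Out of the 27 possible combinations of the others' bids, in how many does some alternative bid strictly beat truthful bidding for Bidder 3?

2

Others bid (4, 4, 4): truth gives 0; bid 8 gives 3 > 0. Violating.
Others bid (4, 4, 8): truth gives 0; bid 8 gives 3 > 0. Violating.
Others bid (4, 4, 11): truth gives 0; no alternative beats it.
Others bid (4, 8, 4): truth gives 0; no alternative beats it.
(Checking all 27 profiles: 2 have a profitable deviation, 25 do not.)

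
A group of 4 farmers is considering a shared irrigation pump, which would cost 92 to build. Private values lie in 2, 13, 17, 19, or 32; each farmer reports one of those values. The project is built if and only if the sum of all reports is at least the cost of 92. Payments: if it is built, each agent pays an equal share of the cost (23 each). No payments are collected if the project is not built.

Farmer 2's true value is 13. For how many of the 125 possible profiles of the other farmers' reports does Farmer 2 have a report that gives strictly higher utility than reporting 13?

6

Others report (17, 32, 32): truth gives -10; report 2 gives 0 > -10. Violating.
Others report (19, 32, 32): truth gives -10; report 2 gives 0 > -10. Violating.
Others report (32, 17, 32): truth gives -10; report 2 gives 0 > -10. Violating.
Others report (32, 19, 32): truth gives -10; report 2 gives 0 > -10. Violating.
Others report (2, 2, 2): truth gives 0; no alternative beats it.
Others report (2, 2, 13): truth gives 0; no alternative beats it.
(Checking all 125 profiles: 6 have a profitable deviation, 119 do not.)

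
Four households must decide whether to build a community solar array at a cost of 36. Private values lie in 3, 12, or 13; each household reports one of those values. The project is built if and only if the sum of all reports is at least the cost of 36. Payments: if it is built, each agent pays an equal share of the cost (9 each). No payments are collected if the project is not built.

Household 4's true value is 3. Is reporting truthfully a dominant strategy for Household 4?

Yes

Check each profile of the others' reports and compare truth against every alternative report.
Others report (3, 12, 12): truth gives 0, best alternative gives -6.
Others report (3, 12, 13): truth gives 0, best alternative gives -6.
Others report (3, 13, 12): truth gives 0, best alternative gives -6.
Others report (3, 13, 13): truth gives 0, best alternative gives -6.
Others report (12, 3, 12): truth gives 0, best alternative gives -6.
Others report (12, 3, 13): truth gives 0, best alternative gives -6.
(Remaining 21 profiles checked similarly; truth is weakly best in each.)
In every case the truthful report is at least as good as any alternative, so it is a dominant strategy.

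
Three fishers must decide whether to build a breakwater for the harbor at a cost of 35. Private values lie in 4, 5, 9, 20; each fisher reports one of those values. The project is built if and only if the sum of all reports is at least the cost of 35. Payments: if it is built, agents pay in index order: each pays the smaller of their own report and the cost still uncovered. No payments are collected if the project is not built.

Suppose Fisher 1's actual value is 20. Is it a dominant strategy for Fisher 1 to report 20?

Consider the case where Fisher 2 reports 9 and Fisher 3 reports 20.
Truthful report 20: project built, pays 20, utility 20 - 20 = 0.
Report 9 instead: project built, pays 9, utility 20 - 9 = 11.
Since 11 > 0, reporting 9 is strictly better here, so truthful reporting is not dominant.

No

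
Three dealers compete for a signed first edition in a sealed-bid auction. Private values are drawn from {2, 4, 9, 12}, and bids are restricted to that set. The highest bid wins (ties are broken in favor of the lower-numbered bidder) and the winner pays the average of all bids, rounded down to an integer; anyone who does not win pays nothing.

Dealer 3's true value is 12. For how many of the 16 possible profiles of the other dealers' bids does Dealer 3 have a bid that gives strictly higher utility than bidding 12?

4

Others bid (2, 2): truth gives 7; bid 4 gives 10 > 7. Violating.
Others bid (2, 4): truth gives 6; bid 9 gives 7 > 6. Violating.
Others bid (4, 2): truth gives 6; bid 9 gives 7 > 6. Violating.
Others bid (4, 4): truth gives 6; bid 9 gives 7 > 6. Violating.
Others bid (2, 9): truth gives 5; no alternative beats it.
Others bid (2, 12): truth gives 0; no alternative beats it.
(Checking all 16 profiles: 4 have a profitable deviation, 12 do not.)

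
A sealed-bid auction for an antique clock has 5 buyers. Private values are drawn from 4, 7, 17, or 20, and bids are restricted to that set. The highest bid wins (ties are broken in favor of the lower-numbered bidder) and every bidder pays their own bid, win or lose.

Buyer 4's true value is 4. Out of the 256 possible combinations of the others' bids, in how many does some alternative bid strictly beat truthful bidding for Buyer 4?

Others bid (4, 4, 4, 4): truth gives -4; bid 7 gives -3 > -4. Violating.
Others bid (4, 4, 4, 7): truth gives -4; bid 7 gives -3 > -4. Violating.
Others bid (4, 4, 4, 17): truth gives -4; no alternative beats it.
Others bid (4, 4, 4, 20): truth gives -4; no alternative beats it.
(Checking all 256 profiles: 2 have a profitable deviation, 254 do not.)

2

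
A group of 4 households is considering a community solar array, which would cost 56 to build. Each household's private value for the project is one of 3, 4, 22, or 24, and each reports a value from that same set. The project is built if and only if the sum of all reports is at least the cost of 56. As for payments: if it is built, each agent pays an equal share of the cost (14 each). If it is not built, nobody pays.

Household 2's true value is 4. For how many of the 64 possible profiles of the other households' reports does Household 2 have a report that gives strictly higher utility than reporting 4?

3

Others report (4, 24, 24): truth gives -10; report 3 gives 0 > -10. Violating.
Others report (24, 4, 24): truth gives -10; report 3 gives 0 > -10. Violating.
Others report (24, 24, 4): truth gives -10; report 3 gives 0 > -10. Violating.
Others report (3, 3, 3): truth gives 0; no alternative beats it.
Others report (3, 3, 4): truth gives 0; no alternative beats it.
(Checking all 64 profiles: 3 have a profitable deviation, 61 do not.)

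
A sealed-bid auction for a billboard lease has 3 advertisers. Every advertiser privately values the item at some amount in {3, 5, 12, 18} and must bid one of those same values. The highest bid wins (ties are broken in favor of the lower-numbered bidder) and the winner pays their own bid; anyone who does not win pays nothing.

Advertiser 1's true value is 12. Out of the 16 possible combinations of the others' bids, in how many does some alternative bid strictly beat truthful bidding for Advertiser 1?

Others bid (3, 3): truth gives 0; bid 3 gives 9 > 0. Violating.
Others bid (3, 5): truth gives 0; bid 5 gives 7 > 0. Violating.
Others bid (5, 3): truth gives 0; bid 5 gives 7 > 0. Violating.
Others bid (5, 5): truth gives 0; bid 5 gives 7 > 0. Violating.
Others bid (3, 12): truth gives 0; no alternative beats it.
Others bid (3, 18): truth gives 0; no alternative beats it.
(Checking all 16 profiles: 4 have a profitable deviation, 12 do not.)

4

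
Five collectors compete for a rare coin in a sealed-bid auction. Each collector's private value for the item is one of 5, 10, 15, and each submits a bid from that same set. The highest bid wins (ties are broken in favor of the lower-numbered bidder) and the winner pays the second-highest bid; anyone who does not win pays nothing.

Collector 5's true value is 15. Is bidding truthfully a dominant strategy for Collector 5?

Yes

Check each profile of the others' bids and compare truth against every alternative bid.
Others bid (5, 5, 5, 10): truth gives 5, best alternative gives 0.
Others bid (5, 5, 10, 5): truth gives 5, best alternative gives 0.
Others bid (5, 5, 10, 10): truth gives 5, best alternative gives 0.
Others bid (5, 10, 5, 5): truth gives 5, best alternative gives 0.
Others bid (5, 10, 5, 10): truth gives 5, best alternative gives 0.
Others bid (5, 10, 10, 5): truth gives 5, best alternative gives 0.
(Remaining 75 profiles checked similarly; truth is weakly best in each.)
In every case the truthful bid is at least as good as any alternative, so it is a dominant strategy.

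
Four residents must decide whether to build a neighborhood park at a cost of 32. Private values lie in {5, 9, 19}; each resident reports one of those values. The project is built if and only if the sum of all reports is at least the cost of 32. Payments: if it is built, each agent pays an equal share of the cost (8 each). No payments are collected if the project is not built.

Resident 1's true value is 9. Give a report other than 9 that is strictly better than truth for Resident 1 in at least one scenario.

Suppose Resident 2 reports 5, Resident 3 reports 5 and Resident 4 reports 5.
Report 9: project not built, utility 0.
Report 19: project built, pays 8, utility 9 - 8 = 1.
So reporting 19 beats truth here (1 > 0).

19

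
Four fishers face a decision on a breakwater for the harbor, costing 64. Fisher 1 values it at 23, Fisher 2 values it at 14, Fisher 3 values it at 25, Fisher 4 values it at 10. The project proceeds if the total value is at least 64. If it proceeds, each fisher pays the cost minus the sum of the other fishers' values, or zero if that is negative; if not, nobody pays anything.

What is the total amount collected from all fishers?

40

Total value 72 ≥ cost 64, so it is built.
Fisher 1: others sum to 49; max(0, 64 - 49) = 15.
Fisher 2: others sum to 58; max(0, 64 - 58) = 6.
Fisher 3: others sum to 47; max(0, 64 - 47) = 17.
Fisher 4: others sum to 62; max(0, 64 - 62) = 2.
Total collected = 15 + 6 + 17 + 2 = 40.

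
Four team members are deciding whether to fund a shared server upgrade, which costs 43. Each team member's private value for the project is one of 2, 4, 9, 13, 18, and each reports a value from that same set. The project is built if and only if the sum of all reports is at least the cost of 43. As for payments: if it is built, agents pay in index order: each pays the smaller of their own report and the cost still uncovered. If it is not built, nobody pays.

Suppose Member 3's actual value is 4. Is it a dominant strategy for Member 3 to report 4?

Consider the case where Member 1 reports 9, Member 2 reports 18 and Member 4 reports 18.
Truthful report 4: project built, pays 4, utility 4 - 4 = 0.
Report 2 instead: project built, pays 2, utility 4 - 2 = 2.
Since 2 > 0, reporting 2 is strictly better here, so truthful reporting is not dominant.

No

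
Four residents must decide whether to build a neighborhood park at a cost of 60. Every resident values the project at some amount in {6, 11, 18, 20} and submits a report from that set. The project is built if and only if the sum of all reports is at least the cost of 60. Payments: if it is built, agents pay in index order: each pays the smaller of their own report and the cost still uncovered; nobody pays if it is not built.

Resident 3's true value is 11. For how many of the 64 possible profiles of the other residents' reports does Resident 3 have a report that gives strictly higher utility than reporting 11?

Others report (18, 18, 18): truth gives 0; report 6 gives 5 > 0. Violating.
Others report (18, 18, 20): truth gives 0; report 6 gives 5 > 0. Violating.
Others report (18, 20, 18): truth gives 0; report 6 gives 5 > 0. Violating.
Others report (18, 20, 20): truth gives 0; report 6 gives 5 > 0. Violating.
Others report (6, 6, 6): truth gives 0; no alternative beats it.
Others report (6, 6, 11): truth gives 0; no alternative beats it.
(Checking all 64 profiles: 8 have a profitable deviation, 56 do not.)

8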